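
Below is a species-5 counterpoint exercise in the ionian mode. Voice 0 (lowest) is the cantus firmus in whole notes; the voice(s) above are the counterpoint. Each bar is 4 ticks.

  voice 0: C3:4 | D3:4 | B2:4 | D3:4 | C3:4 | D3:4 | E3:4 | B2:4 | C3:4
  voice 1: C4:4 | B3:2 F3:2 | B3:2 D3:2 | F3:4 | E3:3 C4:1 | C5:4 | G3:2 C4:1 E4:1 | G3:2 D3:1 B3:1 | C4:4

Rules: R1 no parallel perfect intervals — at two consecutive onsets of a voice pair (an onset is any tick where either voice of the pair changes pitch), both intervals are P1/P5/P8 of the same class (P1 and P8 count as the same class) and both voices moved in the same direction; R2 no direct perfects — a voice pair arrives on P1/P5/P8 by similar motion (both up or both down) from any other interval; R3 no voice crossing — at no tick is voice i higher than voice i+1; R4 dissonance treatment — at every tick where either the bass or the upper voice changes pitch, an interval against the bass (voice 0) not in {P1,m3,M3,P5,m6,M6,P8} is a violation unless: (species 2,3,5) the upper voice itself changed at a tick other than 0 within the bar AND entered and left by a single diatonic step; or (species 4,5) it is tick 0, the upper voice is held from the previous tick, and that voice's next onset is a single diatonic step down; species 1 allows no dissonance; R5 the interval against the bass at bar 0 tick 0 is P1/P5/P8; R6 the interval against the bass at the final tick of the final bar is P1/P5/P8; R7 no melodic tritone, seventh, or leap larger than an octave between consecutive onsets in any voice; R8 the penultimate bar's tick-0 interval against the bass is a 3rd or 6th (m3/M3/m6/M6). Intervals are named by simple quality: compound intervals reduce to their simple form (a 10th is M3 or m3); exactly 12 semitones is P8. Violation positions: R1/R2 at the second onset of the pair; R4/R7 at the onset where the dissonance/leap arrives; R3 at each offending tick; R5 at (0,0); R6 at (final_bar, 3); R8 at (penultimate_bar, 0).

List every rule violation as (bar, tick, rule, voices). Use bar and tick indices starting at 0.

bar 0: v0=C3 v1=C4 downbeat P8
bar 1: v0=D3 v1=B3 downbeat M6
bar 2: v0=B2 v1=B3 downbeat P8
bar 3: v0=D3 v1=F3 downbeat m3
bar 4: v0=C3 v1=E3 downbeat M3
bar 5: v0=D3 v1=C5 downbeat m7
bar 6: v0=E3 v1=G3 downbeat m3
bar 7: v0=B2 v1=G3 downbeat m6
bar 8: v0=C3 v1=C4 downbeat P8
  -> R7 @ bar 1 tick 2 v(1,): B3->F3 leap 6st
  -> R7 @ bar 2 tick 0 v(1,): F3->B3 leap 6st
  -> R4 @ bar 5 tick 0 v(0, 1): D3/C5 m7 untreated
  -> R7 @ bar 6 tick 0 v(1,): C5->G3 leap 17st
  -> R1 @ bar 8 tick 0 v(0, 1): B2/B3 P8 -> C3/C4 P8 similar

(1, 2, R7, (1,))
(2, 0, R7, (1,))
(5, 0, R4, (0, 1))
(6, 0, R7, (1,))
(8, 0, R1, (0, 1))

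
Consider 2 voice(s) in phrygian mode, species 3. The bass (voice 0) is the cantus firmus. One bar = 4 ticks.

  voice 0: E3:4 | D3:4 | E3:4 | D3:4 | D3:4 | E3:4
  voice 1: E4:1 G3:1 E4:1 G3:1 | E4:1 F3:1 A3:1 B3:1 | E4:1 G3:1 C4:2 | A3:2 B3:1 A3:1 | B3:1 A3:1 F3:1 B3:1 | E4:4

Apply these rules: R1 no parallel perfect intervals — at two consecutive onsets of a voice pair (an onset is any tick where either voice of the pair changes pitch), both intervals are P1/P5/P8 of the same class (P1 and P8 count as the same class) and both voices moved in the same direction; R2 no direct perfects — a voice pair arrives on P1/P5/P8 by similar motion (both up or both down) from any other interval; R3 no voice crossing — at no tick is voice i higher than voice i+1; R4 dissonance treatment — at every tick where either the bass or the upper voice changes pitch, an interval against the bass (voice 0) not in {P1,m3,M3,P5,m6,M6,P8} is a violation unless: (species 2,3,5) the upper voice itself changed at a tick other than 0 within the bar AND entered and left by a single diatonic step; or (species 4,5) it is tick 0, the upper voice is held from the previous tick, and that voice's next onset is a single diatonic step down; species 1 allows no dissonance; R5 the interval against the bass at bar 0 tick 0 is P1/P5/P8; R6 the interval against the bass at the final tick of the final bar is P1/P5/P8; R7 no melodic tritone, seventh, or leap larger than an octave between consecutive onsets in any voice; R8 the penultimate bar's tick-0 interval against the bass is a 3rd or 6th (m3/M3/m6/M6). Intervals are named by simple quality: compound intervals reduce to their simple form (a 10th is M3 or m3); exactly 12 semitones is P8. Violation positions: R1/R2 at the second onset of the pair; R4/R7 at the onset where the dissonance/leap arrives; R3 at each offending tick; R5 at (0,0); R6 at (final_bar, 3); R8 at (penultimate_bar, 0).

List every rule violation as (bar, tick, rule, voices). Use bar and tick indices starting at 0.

bar 0: v0=E3 v1=E4 downbeat P8
bar 1: v0=D3 v1=E4 downbeat M2
bar 2: v0=E3 v1=E4 downbeat P8
bar 3: v0=D3 v1=A3 downbeat P5
bar 4: v0=D3 v1=B3 downbeat M6
bar 5: v0=E3 v1=E4 downbeat P8
  -> R4 @ bar 1 tick 0 v(0, 1): D3/E4 M2 untreated
  -> R7 @ bar 1 tick 1 v(1,): E4->F3 leap 11st
  -> R2 @ bar 2 tick 0 v(0, 1): D3/B3 M6 -> E3/E4 P8 similar
  -> R2 @ bar 3 tick 0 v(0, 1): E3/C4 m6 -> D3/A3 P5 similar
  -> R7 @ bar 4 tick 3 v(1,): F3->B3 leap 6st
  -> R2 @ bar 5 tick 0 v(0, 1): D3/B3 M6 -> E3/E4 P8 similar

(1, 0, R4, (0, 1))
(1, 1, R7, (1,))
(2, 0, R2, (0, 1))
(3, 0, R2, (0, 1))
(4, 3, R7, (1,))
(5, 0, R2, (0, 1))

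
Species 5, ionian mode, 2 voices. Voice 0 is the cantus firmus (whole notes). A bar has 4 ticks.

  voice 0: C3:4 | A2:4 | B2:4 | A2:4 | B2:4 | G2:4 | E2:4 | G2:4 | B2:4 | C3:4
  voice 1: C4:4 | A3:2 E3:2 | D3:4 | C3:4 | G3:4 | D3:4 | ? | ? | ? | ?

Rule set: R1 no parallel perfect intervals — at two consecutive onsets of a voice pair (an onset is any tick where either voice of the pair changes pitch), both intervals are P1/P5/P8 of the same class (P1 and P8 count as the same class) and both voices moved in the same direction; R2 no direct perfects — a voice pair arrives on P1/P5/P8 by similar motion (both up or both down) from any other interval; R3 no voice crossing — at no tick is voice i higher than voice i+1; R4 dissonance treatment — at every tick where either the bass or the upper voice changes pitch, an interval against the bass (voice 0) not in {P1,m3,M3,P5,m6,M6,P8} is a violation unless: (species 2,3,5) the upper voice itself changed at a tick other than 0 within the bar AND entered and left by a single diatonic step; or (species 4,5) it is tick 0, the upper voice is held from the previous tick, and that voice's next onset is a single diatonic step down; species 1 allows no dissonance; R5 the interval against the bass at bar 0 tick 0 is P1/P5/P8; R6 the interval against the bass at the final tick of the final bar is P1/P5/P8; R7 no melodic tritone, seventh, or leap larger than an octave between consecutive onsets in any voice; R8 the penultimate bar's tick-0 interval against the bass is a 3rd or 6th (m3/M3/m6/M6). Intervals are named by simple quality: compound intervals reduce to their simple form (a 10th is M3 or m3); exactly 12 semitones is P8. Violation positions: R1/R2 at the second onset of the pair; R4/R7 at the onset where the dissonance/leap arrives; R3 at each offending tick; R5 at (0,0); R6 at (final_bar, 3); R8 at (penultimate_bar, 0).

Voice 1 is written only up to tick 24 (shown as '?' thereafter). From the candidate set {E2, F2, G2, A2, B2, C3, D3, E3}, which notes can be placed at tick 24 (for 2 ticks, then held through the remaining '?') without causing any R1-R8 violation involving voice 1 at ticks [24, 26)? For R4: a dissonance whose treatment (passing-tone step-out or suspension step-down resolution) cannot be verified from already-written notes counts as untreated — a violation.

{C3, E3, G2}

E2: violates R2,R7
F2: violates R4
G2: legal
A2: violates R4
B2: violates R1
C3: legal
D3: violates R4
E3: legal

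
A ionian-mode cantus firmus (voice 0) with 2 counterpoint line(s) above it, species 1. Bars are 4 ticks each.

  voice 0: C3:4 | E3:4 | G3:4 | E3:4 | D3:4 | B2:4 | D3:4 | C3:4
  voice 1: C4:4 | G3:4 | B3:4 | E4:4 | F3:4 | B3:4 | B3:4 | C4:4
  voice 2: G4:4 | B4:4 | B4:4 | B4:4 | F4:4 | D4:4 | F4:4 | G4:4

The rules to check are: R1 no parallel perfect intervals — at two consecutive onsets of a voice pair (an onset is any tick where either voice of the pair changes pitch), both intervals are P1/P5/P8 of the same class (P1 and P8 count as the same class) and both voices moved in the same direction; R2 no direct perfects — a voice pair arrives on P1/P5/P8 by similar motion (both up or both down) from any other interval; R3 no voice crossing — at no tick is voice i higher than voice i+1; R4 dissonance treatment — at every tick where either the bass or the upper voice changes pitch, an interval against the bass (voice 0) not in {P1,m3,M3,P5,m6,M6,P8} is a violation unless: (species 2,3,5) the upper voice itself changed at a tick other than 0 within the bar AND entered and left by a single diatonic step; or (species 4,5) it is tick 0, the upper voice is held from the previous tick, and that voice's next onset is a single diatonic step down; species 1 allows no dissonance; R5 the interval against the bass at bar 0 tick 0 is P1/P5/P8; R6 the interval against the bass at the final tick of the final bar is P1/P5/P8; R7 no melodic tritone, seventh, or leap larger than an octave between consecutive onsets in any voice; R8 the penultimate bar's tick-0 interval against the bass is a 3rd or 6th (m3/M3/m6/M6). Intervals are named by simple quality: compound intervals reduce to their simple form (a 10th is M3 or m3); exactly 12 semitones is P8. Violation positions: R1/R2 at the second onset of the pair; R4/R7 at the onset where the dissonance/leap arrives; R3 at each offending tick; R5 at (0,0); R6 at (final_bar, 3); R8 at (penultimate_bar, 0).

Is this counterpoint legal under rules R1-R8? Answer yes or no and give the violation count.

No (6 violations)

bar 0: v0=C3 v1=C4 v2=G4 (P5)
bar 1: v0=E3 v1=G3 v2=B4 (P5)
bar 2: v0=G3 v1=B3 v2=B4 (M3)
bar 3: v0=E3 v1=E4 v2=B4 (P5)
bar 4: v0=D3 v1=F3 v2=F4 (m3)
bar 5: v0=B2 v1=B3 v2=D4 (m3)
bar 6: v0=D3 v1=B3 v2=F4 (m3)
bar 7: v0=C3 v1=C4 v2=G4 (P5)
  R1 @ bar1.0: C3/G4 P5 -> E3/B4 P5 similar
  R2 @ bar4.0: E4/B4 P5 -> F3/F4 P8 similar
  R7 @ bar4.0: E4->F3 leap 11st
  R7 @ bar4.0: B4->F4 leap 6st
  R7 @ bar5.0: F3->B3 leap 6st
  R2 @ bar7.0: B3/F4 TT -> C4/G4 P5 similar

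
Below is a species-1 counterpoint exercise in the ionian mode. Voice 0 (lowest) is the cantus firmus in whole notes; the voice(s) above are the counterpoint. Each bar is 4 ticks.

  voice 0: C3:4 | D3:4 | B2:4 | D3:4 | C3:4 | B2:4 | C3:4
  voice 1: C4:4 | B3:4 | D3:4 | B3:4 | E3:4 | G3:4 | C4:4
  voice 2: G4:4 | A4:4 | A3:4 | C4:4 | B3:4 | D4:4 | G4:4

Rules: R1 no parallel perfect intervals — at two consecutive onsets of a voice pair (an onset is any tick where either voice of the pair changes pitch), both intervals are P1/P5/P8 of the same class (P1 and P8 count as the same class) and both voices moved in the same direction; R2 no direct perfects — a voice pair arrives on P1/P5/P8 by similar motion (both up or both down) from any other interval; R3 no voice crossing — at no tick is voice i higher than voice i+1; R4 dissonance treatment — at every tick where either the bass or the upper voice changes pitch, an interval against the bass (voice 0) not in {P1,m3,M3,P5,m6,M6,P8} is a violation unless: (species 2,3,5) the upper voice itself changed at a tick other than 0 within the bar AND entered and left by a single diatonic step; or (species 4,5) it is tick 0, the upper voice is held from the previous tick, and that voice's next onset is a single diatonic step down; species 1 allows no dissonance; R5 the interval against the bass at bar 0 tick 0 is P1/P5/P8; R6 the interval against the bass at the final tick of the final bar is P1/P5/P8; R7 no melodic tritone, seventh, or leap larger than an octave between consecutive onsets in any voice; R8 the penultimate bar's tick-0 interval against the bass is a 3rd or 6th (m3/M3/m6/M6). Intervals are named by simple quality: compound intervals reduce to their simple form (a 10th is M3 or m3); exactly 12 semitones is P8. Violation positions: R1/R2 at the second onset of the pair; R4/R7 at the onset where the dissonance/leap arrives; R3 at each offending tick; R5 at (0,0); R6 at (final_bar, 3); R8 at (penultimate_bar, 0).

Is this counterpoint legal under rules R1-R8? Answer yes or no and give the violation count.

No (10 violations)

bar 0: v0=C3 v1=C4 v2=G4 (P5)
bar 1: v0=D3 v1=B3 v2=A4 (P5)
bar 2: v0=B2 v1=D3 v2=A3 (m7)
bar 3: v0=D3 v1=B3 v2=C4 (m7)
bar 4: v0=C3 v1=E3 v2=B3 (M7)
bar 5: v0=B2 v1=G3 v2=D4 (m3)
bar 6: v0=C3 v1=C4 v2=G4 (P5)
  R1 @ bar1.0: C3/G4 P5 -> D3/A4 P5 similar
  R2 @ bar2.0: B3/A4 m7 -> D3/A3 P5 similar
  R4 @ bar2.0: B2/A3 m7 untreated
  R4 @ bar3.0: D3/C4 m7 untreated
  R2 @ bar4.0: B3/C4 m2 -> E3/B3 P5 similar
  R4 @ bar4.0: C3/B3 M7 untreated
  R1 @ bar5.0: E3/B3 P5 -> G3/D4 P5 similar
  R1 @ bar6.0: G3/D4 P5 -> C4/G4 P5 similar
  R2 @ bar6.0: B2/G3 m6 -> C3/C4 P8 similar
  R2 @ bar6.0: B2/D4 m3 -> C3/G4 P5 similar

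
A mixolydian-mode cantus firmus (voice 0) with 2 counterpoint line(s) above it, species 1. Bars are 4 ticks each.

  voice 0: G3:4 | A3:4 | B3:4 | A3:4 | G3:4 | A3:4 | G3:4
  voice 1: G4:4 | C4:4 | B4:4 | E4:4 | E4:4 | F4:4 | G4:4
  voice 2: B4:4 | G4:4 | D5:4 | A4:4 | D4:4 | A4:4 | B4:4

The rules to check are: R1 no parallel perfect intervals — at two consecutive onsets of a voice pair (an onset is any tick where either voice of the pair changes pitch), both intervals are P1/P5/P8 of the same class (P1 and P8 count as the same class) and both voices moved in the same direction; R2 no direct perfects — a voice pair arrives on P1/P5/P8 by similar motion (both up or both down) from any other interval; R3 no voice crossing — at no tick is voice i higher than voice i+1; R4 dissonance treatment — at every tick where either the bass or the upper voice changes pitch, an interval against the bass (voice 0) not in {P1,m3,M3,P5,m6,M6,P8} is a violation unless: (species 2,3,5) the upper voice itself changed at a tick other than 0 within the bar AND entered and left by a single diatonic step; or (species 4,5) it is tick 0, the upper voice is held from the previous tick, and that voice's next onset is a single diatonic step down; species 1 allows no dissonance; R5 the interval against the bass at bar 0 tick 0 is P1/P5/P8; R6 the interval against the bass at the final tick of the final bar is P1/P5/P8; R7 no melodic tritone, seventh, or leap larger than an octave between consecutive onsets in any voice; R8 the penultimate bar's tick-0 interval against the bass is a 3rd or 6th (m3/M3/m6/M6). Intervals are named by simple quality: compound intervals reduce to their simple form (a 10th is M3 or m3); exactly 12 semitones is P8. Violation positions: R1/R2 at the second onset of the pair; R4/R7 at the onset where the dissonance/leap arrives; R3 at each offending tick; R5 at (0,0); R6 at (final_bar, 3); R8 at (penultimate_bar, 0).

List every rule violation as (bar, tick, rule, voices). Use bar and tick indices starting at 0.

bar 0: v0=G3 v1=G4 v2=B4 downbeat M3
bar 1: v0=A3 v1=C4 v2=G4 downbeat m7
bar 2: v0=B3 v1=B4 v2=D5 downbeat m3
bar 3: v0=A3 v1=E4 v2=A4 downbeat P8
bar 4: v0=G3 v1=E4 v2=D4 downbeat P5
bar 5: v0=A3 v1=F4 v2=A4 downbeat P8
bar 6: v0=G3 v1=G4 v2=B4 downbeat M3
  -> R5 @ bar 0 tick 0 v(0, 2): opens on M3
  -> R2 @ bar 1 tick 0 v(1, 2): G4/B4 M3 -> C4/G4 P5 similar
  -> R4 @ bar 1 tick 0 v(0, 2): A3/G4 m7 untreated
  -> R2 @ bar 2 tick 0 v(0, 1): A3/C4 m3 -> B3/B4 P8 similar
  -> R7 @ bar 2 tick 0 v(1,): C4->B4 leap 11st
  -> R2 @ bar 3 tick 0 v(0, 1): B3/B4 P8 -> A3/E4 P5 similar
  -> R2 @ bar 3 tick 0 v(0, 2): B3/D5 m3 -> A3/A4 P8 similar
  -> R2 @ bar 4 tick 0 v(0, 2): A3/A4 P8 -> G3/D4 P5 similar
  -> R3 @ bar 4 tick 0 v(1, 2): E4 above D4
  -> R3 @ bar 4 tick 1 v(1, 2): E4 above D4
  -> R3 @ bar 4 tick 2 v(1, 2): E4 above D4
  -> R3 @ bar 4 tick 3 v(1, 2): E4 above D4
  -> R2 @ bar 5 tick 0 v(0, 2): G3/D4 P5 -> A3/A4 P8 similar
  -> R8 @ bar 5 tick 0 v(0, 2): penult P8 not 3rd/6th
  -> R6 @ bar 6 tick 3 v(0, 2): closes on M3

(0, 0, R5, (0, 2))
(1, 0, R2, (1, 2))
(1, 0, R4, (0, 2))
(2, 0, R2, (0, 1))
(2, 0, R7, (1,))
(3, 0, R2, (0, 1))
(3, 0, R2, (0, 2))
(4, 0, R2, (0, 2))
(4, 0, R3, (1, 2))
(4, 1, R3, (1, 2))
(4, 2, R3, (1, 2))
(4, 3, R3, (1, 2))
(5, 0, R2, (0, 2))
(5, 0, R8, (0, 2))
(6, 3, R6, (0, 2))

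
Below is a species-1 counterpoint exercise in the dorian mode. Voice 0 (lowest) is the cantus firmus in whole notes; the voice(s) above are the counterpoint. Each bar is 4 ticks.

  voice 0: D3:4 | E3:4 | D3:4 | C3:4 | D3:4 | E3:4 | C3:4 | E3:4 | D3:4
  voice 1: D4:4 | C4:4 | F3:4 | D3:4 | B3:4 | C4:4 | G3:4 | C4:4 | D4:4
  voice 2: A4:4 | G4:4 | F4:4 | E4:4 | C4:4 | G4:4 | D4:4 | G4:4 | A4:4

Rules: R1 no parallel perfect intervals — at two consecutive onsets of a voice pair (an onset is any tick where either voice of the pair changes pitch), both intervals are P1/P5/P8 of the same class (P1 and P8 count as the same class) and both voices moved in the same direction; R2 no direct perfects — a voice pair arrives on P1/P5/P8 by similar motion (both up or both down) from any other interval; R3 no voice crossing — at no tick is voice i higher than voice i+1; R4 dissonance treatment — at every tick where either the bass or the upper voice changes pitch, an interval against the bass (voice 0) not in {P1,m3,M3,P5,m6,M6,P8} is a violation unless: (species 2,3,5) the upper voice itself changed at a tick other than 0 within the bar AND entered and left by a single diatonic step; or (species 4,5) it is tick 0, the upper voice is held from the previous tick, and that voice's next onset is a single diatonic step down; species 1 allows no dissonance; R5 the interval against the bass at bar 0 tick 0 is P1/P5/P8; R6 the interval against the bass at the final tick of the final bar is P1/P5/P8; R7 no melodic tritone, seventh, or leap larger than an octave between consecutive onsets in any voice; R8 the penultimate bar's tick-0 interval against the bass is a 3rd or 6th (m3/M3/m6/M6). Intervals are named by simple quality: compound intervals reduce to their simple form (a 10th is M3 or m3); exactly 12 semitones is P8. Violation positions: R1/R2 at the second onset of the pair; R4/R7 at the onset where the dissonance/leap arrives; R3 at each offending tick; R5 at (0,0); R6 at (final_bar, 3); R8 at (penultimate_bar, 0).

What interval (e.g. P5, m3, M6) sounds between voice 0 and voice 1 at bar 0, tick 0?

P8

voice 0=D3 voice 1=D4 -> P8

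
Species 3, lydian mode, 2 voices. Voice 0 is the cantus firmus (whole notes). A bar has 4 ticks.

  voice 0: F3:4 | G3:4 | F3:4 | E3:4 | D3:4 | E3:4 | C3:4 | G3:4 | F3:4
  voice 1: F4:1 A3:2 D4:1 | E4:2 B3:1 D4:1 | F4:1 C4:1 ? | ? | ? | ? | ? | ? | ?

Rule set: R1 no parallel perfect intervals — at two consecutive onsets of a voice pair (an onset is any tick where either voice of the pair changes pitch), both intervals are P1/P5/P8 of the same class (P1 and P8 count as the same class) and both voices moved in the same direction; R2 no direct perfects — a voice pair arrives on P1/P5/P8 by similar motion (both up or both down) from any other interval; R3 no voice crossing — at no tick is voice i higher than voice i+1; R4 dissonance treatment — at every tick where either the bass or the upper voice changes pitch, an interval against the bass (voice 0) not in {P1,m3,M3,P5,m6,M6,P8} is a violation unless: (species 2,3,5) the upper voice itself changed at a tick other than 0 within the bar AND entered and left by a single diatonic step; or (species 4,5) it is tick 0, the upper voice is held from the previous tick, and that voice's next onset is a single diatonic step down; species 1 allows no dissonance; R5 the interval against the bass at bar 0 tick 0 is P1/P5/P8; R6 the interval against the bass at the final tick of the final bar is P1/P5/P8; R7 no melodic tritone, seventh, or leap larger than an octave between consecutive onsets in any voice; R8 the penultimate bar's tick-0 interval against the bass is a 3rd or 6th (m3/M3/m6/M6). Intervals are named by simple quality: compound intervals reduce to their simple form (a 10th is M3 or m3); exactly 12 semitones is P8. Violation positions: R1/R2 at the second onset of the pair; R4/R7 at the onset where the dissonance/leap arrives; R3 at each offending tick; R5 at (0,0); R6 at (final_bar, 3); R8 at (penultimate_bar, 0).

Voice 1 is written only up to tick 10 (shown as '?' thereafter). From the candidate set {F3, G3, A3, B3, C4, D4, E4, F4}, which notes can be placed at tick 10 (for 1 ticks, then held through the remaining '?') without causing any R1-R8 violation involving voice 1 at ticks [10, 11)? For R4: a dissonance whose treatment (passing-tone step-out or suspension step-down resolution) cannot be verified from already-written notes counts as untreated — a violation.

{A3, C4, D4, F3, F4}

F3: legal
G3: violates R4
A3: legal
B3: violates R4
C4: legal
D4: legal
E4: violates R4
F4: legal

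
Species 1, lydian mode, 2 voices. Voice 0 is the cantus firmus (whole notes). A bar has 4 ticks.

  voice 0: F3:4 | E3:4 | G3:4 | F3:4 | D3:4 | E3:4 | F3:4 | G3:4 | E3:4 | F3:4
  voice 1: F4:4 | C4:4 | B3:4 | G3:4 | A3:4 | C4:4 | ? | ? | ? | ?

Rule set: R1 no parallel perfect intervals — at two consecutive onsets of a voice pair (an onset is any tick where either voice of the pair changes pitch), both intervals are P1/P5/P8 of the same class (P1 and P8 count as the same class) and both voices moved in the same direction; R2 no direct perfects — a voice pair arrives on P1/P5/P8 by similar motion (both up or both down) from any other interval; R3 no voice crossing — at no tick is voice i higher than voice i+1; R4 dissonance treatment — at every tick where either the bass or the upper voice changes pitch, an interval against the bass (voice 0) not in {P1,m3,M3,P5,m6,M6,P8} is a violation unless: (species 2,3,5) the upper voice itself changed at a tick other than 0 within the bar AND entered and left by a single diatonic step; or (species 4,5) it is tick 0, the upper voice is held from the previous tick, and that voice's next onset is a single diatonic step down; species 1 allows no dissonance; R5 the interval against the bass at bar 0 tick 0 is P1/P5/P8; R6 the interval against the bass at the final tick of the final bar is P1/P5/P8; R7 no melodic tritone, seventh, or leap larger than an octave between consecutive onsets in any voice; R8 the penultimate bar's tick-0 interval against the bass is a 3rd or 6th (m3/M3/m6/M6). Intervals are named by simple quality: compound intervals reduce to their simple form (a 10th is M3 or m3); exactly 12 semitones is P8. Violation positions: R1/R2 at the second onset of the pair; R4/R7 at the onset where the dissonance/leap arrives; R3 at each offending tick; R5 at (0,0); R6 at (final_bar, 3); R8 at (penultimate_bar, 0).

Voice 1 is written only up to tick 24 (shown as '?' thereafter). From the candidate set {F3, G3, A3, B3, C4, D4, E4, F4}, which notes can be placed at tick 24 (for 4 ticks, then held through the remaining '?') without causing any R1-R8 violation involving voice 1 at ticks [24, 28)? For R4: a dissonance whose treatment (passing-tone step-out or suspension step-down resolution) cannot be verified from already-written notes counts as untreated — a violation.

F3: legal
G3: violates R4
A3: legal
B3: violates R4
C4: legal
D4: legal
E4: violates R4
F4: violates R2

{A3, C4, D4, F3}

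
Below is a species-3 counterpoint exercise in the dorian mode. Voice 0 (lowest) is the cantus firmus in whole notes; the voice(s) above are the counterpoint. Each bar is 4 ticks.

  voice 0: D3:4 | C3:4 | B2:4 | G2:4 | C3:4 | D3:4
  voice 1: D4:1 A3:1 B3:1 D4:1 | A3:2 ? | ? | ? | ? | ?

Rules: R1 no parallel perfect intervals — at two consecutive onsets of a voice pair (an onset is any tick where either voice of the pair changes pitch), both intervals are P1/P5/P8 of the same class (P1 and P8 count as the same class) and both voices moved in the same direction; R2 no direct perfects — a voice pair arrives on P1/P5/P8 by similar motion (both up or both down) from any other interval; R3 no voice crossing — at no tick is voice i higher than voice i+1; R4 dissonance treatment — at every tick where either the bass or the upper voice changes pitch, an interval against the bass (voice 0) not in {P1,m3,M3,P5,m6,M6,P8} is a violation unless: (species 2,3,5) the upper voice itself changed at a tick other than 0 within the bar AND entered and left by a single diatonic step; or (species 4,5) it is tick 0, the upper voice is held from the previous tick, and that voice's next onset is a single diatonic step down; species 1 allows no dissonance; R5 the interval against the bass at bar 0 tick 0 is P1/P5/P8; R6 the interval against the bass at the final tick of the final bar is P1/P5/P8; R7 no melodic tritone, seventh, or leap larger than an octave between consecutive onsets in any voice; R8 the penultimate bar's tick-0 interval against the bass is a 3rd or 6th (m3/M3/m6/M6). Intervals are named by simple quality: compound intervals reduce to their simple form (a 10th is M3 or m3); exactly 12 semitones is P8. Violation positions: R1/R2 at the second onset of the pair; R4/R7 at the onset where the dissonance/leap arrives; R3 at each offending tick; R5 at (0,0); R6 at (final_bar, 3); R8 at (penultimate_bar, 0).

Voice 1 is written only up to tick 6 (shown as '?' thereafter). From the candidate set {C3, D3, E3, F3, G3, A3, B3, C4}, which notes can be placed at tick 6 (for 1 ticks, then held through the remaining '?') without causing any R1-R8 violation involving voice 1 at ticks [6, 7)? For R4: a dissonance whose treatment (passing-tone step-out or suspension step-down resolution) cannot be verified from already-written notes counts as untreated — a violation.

{A3, C3, C4, E3, G3}

C3: legal
D3: violates R4
E3: legal
F3: violates R4
G3: legal
A3: legal
B3: violates R4
C4: legal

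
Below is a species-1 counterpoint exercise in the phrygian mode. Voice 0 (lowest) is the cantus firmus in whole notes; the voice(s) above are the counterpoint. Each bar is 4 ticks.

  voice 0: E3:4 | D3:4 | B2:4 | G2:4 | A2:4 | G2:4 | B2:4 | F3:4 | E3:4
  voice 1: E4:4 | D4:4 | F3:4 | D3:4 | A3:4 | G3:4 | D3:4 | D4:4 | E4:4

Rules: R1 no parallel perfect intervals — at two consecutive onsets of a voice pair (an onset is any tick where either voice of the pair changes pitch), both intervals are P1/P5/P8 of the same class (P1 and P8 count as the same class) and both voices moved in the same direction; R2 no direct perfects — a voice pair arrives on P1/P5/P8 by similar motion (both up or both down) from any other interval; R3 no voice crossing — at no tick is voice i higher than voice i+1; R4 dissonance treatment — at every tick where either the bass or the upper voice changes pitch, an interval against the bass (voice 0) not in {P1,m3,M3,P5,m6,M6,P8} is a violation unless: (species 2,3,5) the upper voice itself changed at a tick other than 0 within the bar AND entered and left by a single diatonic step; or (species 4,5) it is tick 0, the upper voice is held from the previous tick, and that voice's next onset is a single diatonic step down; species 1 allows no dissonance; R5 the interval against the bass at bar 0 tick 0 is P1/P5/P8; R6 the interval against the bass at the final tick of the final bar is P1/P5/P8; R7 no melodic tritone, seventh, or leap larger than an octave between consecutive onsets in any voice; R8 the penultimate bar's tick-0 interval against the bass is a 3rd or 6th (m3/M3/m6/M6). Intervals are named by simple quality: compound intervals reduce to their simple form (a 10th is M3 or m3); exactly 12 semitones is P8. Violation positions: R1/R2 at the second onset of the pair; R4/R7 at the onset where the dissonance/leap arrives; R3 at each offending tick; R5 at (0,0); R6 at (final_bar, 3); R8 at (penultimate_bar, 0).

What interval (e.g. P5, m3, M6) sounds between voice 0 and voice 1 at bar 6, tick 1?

voice 0=B2 voice 1=D3 -> m3

m3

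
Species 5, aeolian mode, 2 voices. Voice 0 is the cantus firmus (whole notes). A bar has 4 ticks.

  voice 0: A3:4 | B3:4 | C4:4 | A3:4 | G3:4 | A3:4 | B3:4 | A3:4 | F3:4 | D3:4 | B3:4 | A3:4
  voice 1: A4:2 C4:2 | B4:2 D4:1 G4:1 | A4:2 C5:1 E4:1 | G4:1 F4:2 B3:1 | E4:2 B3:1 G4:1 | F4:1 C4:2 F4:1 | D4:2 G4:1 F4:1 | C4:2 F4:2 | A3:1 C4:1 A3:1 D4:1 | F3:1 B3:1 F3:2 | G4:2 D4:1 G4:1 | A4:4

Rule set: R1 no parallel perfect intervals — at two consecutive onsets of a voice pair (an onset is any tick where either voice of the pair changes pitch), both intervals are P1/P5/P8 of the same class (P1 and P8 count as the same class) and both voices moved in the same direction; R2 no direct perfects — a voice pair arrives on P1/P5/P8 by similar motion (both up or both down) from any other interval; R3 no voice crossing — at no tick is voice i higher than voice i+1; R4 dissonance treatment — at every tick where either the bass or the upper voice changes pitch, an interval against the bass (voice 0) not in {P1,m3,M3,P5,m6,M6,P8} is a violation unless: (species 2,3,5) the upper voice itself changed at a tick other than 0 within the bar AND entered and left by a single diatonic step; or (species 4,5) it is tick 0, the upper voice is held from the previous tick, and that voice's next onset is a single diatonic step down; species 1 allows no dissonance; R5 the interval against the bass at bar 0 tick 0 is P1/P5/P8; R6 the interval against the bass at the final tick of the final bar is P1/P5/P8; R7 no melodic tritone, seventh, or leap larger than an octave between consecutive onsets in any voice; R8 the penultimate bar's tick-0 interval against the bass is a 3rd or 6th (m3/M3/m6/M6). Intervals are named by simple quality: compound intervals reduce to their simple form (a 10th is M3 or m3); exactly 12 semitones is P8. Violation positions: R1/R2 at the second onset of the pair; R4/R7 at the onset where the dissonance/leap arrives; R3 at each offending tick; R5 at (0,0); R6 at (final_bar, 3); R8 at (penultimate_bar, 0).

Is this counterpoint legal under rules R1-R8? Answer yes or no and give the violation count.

No (9 violations)

bar 0: v0=A3 v1=A4 (P8)
bar 1: v0=B3 v1=B4 (P8)
bar 2: v0=C4 v1=A4 (M6)
bar 3: v0=A3 v1=G4 (m7)
bar 4: v0=G3 v1=E4 (M6)
bar 5: v0=A3 v1=F4 (m6)
bar 6: v0=B3 v1=D4 (m3)
bar 7: v0=A3 v1=C4 (m3)
bar 8: v0=F3 v1=A3 (M3)
bar 9: v0=D3 v1=F3 (m3)
bar 10: v0=B3 v1=G4 (m6)
bar 11: v0=A3 v1=A4 (P8)
  R2 @ bar1.0: A3/C4 m3 -> B3/B4 P8 similar
  R7 @ bar1.0: C4->B4 leap 11st
  R4 @ bar3.0: A3/G4 m7 untreated
  R4 @ bar3.3: A3/B3 M2 untreated
  R7 @ bar3.3: F4->B3 leap 6st
  R4 @ bar6.3: B3/F4 TT untreated
  R7 @ bar9.1: F3->B3 leap 6st
  R7 @ bar9.2: B3->F3 leap 6st
  R7 @ bar10.0: F3->G4 leap 14st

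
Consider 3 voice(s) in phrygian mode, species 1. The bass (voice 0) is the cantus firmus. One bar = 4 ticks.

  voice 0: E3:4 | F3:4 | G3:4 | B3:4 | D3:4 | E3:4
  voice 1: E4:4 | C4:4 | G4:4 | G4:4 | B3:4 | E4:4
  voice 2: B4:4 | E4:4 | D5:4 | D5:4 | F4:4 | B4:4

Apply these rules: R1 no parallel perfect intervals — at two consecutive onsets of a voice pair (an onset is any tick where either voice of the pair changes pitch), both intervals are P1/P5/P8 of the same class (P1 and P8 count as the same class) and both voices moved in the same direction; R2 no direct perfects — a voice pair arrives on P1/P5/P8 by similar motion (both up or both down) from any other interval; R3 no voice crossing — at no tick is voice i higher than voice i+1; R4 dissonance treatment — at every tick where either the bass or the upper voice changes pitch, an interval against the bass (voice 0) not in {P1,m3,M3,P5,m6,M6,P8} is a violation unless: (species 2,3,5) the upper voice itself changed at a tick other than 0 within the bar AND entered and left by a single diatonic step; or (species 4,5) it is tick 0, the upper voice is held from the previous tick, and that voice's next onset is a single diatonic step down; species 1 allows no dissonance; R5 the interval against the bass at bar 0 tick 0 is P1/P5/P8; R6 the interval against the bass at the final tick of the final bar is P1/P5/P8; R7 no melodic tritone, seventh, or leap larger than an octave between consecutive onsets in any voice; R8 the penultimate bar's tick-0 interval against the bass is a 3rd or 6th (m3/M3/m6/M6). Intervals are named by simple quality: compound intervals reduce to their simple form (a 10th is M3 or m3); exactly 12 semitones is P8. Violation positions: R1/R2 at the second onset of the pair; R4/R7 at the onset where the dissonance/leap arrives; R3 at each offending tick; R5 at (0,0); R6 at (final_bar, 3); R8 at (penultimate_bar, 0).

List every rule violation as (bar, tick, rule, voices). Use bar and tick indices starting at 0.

(1, 0, R4, (0, 2))
(2, 0, R2, (0, 1))
(2, 0, R2, (0, 2))
(2, 0, R2, (1, 2))
(2, 0, R7, (2,))
(5, 0, R2, (0, 1))
(5, 0, R2, (0, 2))
(5, 0, R2, (1, 2))
(5, 0, R7, (2,))

bar 0: v0=E3 v1=E4 v2=B4 downbeat P5
bar 1: v0=F3 v1=C4 v2=E4 downbeat M7
bar 2: v0=G3 v1=G4 v2=D5 downbeat P5
bar 3: v0=B3 v1=G4 v2=D5 downbeat m3
bar 4: v0=D3 v1=B3 v2=F4 downbeat m3
bar 5: v0=E3 v1=E4 v2=B4 downbeat P5
  -> R4 @ bar 1 tick 0 v(0, 2): F3/E4 M7 untreated
  -> R2 @ bar 2 tick 0 v(0, 1): F3/C4 P5 -> G3/G4 P8 similar
  -> R2 @ bar 2 tick 0 v(0, 2): F3/E4 M7 -> G3/D5 P5 similar
  -> R2 @ bar 2 tick 0 v(1, 2): C4/E4 M3 -> G4/D5 P5 similar
  -> R7 @ bar 2 tick 0 v(2,): E4->D5 leap 10st
  -> R2 @ bar 5 tick 0 v(0, 1): D3/B3 M6 -> E3/E4 P8 similar
  -> R2 @ bar 5 tick 0 v(0, 2): D3/F4 m3 -> E3/B4 P5 similar
  -> R2 @ bar 5 tick 0 v(1, 2): B3/F4 TT -> E4/B4 P5 similar
  -> R7 @ bar 5 tick 0 v(2,): F4->B4 leap 6st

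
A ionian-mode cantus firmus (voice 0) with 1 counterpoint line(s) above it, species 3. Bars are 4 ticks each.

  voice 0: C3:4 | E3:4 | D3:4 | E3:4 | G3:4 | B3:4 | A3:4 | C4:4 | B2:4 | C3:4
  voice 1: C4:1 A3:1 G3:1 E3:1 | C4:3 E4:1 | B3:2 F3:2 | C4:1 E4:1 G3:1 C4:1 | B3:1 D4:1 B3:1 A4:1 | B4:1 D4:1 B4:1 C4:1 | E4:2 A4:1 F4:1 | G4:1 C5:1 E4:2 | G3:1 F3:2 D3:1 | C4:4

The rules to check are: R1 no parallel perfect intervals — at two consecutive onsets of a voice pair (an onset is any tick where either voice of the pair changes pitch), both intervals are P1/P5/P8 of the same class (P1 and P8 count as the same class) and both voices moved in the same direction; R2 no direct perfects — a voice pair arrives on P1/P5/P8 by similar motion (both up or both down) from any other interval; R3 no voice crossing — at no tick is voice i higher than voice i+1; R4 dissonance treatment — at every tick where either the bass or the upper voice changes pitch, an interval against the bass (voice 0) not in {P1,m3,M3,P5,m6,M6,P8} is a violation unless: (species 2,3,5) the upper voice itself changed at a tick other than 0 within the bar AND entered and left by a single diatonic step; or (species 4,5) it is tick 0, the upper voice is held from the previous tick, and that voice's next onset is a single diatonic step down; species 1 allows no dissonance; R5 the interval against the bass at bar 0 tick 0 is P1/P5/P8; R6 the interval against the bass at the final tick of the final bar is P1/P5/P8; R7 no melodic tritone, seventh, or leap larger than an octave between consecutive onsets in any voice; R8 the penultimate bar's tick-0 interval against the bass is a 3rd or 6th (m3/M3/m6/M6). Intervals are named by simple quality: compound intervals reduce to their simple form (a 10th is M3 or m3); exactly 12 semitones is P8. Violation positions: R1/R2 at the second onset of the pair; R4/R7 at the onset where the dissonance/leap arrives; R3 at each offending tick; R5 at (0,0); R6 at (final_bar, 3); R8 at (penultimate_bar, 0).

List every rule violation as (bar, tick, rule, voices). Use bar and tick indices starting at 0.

bar 0: v0=C3 v1=C4 downbeat P8
bar 1: v0=E3 v1=C4 downbeat m6
bar 2: v0=D3 v1=B3 downbeat M6
bar 3: v0=E3 v1=C4 downbeat m6
bar 4: v0=G3 v1=B3 downbeat M3
bar 5: v0=B3 v1=B4 downbeat P8
bar 6: v0=A3 v1=E4 downbeat P5
bar 7: v0=C4 v1=G4 downbeat P5
bar 8: v0=B2 v1=G3 downbeat m6
bar 9: v0=C3 v1=C4 downbeat P8
  -> R7 @ bar 2 tick 2 v(1,): B3->F3 leap 6st
  -> R4 @ bar 4 tick 3 v(0, 1): G3/A4 M2 untreated
  -> R7 @ bar 4 tick 3 v(1,): B3->A4 leap 10st
  -> R2 @ bar 5 tick 0 v(0, 1): G3/A4 M2 -> B3/B4 P8 similar
  -> R4 @ bar 5 tick 3 v(0, 1): B3/C4 m2 untreated
  -> R7 @ bar 5 tick 3 v(1,): B4->C4 leap 11st
  -> R2 @ bar 7 tick 0 v(0, 1): A3/F4 m6 -> C4/G4 P5 similar
  -> R7 @ bar 8 tick 0 v(0,): C4->B2 leap 13st
  -> R4 @ bar 8 tick 1 v(0, 1): B2/F3 TT untreated
  -> R2 @ bar 9 tick 0 v(0, 1): B2/D3 m3 -> C3/C4 P8 similar
  -> R7 @ bar 9 tick 0 v(1,): D3->C4 leap 10st

(2, 2, R7, (1,))
(4, 3, R4, (0, 1))
(4, 3, R7, (1,))
(5, 0, R2, (0, 1))
(5, 3, R4, (0, 1))
(5, 3, R7, (1,))
(7, 0, R2, (0, 1))
(8, 0, R7, (0,))
(8, 1, R4, (0, 1))
(9, 0, R2, (0, 1))
(9, 0, R7, (1,))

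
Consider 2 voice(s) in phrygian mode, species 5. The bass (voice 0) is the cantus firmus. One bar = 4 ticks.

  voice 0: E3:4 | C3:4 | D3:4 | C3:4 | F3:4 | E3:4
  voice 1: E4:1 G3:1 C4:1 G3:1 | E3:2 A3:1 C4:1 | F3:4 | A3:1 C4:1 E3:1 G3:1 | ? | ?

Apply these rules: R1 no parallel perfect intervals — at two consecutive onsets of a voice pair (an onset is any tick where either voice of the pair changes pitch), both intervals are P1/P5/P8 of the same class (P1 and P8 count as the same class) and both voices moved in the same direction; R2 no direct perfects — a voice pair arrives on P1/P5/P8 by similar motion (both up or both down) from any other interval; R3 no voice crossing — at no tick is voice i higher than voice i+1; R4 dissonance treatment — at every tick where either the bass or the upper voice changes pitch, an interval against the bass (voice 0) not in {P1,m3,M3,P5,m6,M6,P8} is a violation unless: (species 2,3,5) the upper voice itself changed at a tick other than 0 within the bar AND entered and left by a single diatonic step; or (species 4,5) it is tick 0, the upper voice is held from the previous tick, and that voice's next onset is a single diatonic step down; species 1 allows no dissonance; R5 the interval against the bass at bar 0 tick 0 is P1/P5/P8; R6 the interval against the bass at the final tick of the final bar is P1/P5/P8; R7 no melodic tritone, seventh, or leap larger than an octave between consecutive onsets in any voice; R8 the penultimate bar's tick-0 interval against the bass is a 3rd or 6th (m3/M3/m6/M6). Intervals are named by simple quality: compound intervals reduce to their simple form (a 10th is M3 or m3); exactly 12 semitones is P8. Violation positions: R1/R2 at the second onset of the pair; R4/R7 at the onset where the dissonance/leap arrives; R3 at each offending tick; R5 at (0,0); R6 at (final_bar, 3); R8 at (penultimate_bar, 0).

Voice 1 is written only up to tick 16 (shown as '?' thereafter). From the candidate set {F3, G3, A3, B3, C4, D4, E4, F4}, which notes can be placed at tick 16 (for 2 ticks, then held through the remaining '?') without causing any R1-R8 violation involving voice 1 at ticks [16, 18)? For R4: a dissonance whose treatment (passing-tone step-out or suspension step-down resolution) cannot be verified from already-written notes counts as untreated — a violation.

F3: violates R8
G3: violates R4,R8
A3: legal
B3: violates R4,R8
C4: violates R1,R8
D4: legal
E4: violates R4,R8
F4: violates R2,R7,R8

{A3, D4}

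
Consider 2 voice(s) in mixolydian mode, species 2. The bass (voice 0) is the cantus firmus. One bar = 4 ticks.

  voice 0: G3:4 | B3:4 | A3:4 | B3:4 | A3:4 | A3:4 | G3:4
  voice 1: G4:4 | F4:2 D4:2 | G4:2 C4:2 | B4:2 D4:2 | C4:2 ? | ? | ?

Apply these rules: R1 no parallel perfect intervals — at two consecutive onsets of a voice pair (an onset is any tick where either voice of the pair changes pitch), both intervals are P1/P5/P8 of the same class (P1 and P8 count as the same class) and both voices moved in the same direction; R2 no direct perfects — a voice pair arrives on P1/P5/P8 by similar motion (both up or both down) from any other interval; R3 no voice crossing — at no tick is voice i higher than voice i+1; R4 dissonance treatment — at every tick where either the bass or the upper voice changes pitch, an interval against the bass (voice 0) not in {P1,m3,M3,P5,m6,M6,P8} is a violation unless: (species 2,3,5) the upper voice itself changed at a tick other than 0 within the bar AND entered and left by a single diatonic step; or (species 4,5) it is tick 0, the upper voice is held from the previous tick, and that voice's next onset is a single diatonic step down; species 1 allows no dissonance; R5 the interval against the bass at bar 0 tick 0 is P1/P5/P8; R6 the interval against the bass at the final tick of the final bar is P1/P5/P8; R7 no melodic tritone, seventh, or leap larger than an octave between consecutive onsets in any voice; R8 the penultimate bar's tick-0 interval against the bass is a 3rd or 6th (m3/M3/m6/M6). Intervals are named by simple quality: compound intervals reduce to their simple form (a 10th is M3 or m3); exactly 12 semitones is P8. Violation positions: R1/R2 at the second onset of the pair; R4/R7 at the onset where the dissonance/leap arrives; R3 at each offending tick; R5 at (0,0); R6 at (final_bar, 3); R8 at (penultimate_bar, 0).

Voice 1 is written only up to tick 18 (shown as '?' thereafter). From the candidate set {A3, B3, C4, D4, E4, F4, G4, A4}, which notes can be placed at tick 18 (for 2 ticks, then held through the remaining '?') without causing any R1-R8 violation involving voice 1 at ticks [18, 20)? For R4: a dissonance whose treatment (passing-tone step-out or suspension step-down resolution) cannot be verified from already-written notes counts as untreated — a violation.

{A3, A4, C4, E4, F4}

A3: legal
B3: violates R4
C4: legal
D4: violates R4
E4: legal
F4: legal
G4: violates R4
A4: legal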